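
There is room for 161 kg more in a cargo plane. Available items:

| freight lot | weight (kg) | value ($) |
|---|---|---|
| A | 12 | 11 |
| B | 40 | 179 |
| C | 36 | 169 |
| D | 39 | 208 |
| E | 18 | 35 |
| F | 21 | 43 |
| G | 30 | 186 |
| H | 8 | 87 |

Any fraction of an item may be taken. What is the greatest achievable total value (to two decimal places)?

Order: H (87/8=10.88) > G (186/30=6.20) > D (208/39=5.33) > C (169/36=4.69) > B (179/40=4.47) > F (43/21=2.05) > E (35/18=1.94) > A (11/12=0.92)
Fill: take H (8 @ 87) → take G (30 @ 186) → take D (39 @ 208) → take C (36 @ 169) → take B (40 @ 179) → take 8/21 of F → 16.38; 161/161 used.
Total value = 845.38

845.38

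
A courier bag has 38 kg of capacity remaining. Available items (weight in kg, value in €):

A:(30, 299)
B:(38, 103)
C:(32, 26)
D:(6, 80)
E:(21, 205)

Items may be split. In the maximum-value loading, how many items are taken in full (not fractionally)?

2

Greedy by value/weight ratio, highest first.
Order: D (80/6=13.33) > A (299/30=9.97) > E (205/21=9.76) > B (103/38=2.71) > C (26/32=0.81)
Fill: take D (6 @ 80) → take A (30 @ 299) → take 2/21 of E → 19.52; 38/38 used.
2 item(s) taken whole; one partial (take 2/21 of E).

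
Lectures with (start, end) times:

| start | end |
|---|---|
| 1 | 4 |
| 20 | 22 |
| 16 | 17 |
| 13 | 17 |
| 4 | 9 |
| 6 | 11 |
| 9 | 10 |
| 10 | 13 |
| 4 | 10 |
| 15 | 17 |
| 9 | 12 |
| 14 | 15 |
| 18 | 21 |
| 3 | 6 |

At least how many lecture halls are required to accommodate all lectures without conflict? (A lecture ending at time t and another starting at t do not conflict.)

starts: [1, 3, 4, 4, 6, 9, 9, 10, 13, 14, 15, 16, 18, 20]
ends:   [4, 6, 9, 10, 10, 11, 12, 13, 15, 17, 17, 17, 21, 22]
s1→1 s3→2 e4→1 s4→2 s4→3 e6→2 s6→3 e9→2 s9→3 s9→4  — peak 4.

4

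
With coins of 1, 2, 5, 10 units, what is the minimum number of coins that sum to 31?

Greedy: take as many of the largest coin as possible, then repeat with the remainder.
31 − 3×10→1 − 1×1→0
Total coins = 3 + 1 = 4

4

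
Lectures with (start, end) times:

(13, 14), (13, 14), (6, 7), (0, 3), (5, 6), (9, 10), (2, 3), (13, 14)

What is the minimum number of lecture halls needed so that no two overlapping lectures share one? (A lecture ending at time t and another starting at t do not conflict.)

3

The answer is the maximum number of intervals overlapping at any instant.
starts: [0, 2, 5, 6, 9, 13, 13, 13]
ends:   [3, 3, 6, 7, 10, 14, 14, 14]
s0→1 s2→2 e3→1 e3→0 s5→1 e6→0 s6→1 e7→0 s9→1 e10→0 s13→1 s13→2 s13→3  — peak 3.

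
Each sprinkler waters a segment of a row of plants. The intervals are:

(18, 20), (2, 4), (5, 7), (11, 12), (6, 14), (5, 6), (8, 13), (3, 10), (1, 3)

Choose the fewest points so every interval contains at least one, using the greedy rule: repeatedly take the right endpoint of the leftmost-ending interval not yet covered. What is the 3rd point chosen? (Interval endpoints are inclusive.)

12

Sorted: [1,3] [2,4] [5,6] [5,7] [3,10] [11,12] [8,13] [6,14] [18,20]
{[1,3],[2,4]} hit by 3; {[5,6],[5,7],[3,10]} hit by 6; {[11,12],[8,13],[6,14]} hit by 12; {[18,20]} hit by 20.
Points: 3, 6, 12, 20 (4 total).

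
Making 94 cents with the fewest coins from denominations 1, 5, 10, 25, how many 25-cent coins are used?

94 − 3×25→19 − 1×10→9 − 1×5→4 − 4×1→0
Count of 25: 3

3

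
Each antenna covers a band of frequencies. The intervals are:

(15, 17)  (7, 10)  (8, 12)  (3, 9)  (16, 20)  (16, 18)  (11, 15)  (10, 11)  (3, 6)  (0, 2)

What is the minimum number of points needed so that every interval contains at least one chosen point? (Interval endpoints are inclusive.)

5

Process intervals by earliest right end; each time one isn't hit yet, stab at its right endpoint.
Sorted: [0,2] [3,6] [3,9] [7,10] [10,11] [8,12] [11,15] [15,17] [16,18] [16,20]
{[0,2]} hit by 2; {[3,6],[3,9]} hit by 6; {[7,10],[10,11],[8,12]} hit by 10; {[11,15],[15,17]} hit by 15; {[16,18],[16,20]} hit by 18.
Points: 2, 6, 10, 15, 18 (5 total).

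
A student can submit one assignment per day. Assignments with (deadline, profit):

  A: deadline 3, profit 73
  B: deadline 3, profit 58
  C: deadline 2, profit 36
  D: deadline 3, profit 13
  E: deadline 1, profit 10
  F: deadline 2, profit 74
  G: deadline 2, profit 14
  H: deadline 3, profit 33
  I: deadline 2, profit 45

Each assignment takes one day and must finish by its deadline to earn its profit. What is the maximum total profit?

Take jobs in profit order; each goes to the latest open slot no later than its deadline.
Profit order: F=74 A=73 B=58 I=45 C=36 H=33 G=14 D=13 E=10
Assign: F→slot 2, A→slot 3, B→slot 1, I skipped, C skipped, H skipped, G skipped, D skipped, E skipped.
Slots: [1:B] [2:F] [3:A]
Profit = 58 + 74 + 73 = 205

205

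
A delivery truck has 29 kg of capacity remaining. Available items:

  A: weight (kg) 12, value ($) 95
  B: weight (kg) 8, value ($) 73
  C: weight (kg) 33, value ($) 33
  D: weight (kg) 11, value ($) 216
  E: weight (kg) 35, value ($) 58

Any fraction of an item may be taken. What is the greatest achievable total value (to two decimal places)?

368.17

Ratios (sorted): D 19.64, B 9.12, A 7.92, E 1.66, C 1.00
take D (11 @ 216); take B (8 @ 73); take 10/12 of A → 79.17. Capacity used 29/29.
Total value = 368.17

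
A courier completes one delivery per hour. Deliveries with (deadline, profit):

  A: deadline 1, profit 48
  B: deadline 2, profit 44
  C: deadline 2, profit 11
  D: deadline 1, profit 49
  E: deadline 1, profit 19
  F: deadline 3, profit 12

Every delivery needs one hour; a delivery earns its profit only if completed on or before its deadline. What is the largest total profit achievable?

By profit: D(d1,49), A(d1,48), B(d2,44), E(d1,19), F(d3,12), C(d2,11)
D→slot 1; A skipped; B→slot 2; E skipped; F→slot 3; C skipped.
Profit = 49 + 44 + 12 = 105

105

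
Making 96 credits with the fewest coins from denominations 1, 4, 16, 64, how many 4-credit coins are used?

0

96 = 1×64 + 2×16
Count of 4: 0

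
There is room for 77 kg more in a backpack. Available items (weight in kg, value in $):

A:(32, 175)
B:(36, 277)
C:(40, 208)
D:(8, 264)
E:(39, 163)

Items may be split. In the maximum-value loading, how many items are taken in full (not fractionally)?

3

Sort by value per unit weight and fill in that order.
Ratios (sorted): D 33.00, B 7.69, A 5.47, C 5.20, E 4.18
take D (8 @ 264); take B (36 @ 277); take A (32 @ 175); take 1/40 of C → 5.20. Capacity used 77/77.
3 item(s) taken whole; one partial (take 1/40 of C).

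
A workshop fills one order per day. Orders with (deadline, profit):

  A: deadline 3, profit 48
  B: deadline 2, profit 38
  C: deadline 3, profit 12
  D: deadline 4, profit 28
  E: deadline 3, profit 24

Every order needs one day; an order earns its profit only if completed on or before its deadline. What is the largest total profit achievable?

138

Profit order: A=48 B=38 D=28 E=24 C=12
Assign: A→slot 3, B→slot 2, D→slot 4, E→slot 1, C skipped.
Slots: [1:E] [2:B] [3:A] [4:D]
Profit = 24 + 38 + 48 + 28 = 138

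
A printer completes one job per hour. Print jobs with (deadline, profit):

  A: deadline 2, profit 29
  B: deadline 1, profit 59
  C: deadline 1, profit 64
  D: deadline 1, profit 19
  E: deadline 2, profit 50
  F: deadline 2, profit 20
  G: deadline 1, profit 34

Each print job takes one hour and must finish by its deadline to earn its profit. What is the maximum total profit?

Take jobs in profit order; each goes to the latest open slot no later than its deadline.
Profit order: C=64 B=59 E=50 G=34 A=29 F=20 D=19
Assign: C→slot 1, B skipped, E→slot 2, G skipped, A skipped, F skipped, D skipped.
Slots: [1:C] [2:E]
Profit = 64 + 50 = 114

114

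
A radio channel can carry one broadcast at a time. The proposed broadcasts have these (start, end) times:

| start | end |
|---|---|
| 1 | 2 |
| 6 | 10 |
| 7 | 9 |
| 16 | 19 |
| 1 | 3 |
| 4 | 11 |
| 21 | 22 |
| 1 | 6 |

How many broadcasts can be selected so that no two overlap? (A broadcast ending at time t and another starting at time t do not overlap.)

By end time: (1,2), (1,3), (1,6), (7,9), (6,10), (4,11), (16,19), (21,22).
Pick (1,2); next start ≥ 2 → (7,9); next start ≥ 9 → (16,19); next start ≥ 19 → (21,22).
Selected 4 broadcasts.

4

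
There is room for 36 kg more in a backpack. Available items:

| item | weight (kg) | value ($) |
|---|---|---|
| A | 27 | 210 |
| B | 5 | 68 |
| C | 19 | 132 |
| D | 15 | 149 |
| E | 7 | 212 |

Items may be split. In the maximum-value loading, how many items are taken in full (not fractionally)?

3

Ratios (sorted): E 30.29, B 13.60, D 9.93, A 7.78, C 6.95
take E (7 @ 212); take B (5 @ 68); take D (15 @ 149); take 9/27 of A → 70.00. Capacity used 36/36.
3 item(s) taken whole; one partial (take 9/27 of A).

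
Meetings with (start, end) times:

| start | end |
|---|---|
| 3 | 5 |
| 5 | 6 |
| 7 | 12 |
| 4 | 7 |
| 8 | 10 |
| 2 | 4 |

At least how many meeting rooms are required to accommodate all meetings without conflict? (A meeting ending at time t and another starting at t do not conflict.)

Count concurrent intervals with a sweep; the peak is the room count.
starts: [2, 3, 4, 5, 7, 8]
ends:   [4, 5, 6, 7, 10, 12]
s2→1 s3→2  — peak 2.

2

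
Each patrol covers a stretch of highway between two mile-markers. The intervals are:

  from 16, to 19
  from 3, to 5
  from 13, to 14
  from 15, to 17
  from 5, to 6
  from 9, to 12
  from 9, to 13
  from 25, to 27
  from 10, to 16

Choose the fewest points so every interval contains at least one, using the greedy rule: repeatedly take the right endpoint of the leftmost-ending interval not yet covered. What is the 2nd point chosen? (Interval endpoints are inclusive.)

12

Process intervals by earliest right end; each time one isn't hit yet, stab at its right endpoint.
Sorted: [3,5] [5,6] [9,12] [9,13] [13,14] [10,16] [15,17] [16,19] [25,27]
{[3,5],[5,6]} hit by 5; {[9,12],[9,13]} hit by 12; {[13,14],[10,16]} hit by 14; {[15,17],[16,19]} hit by 17; {[25,27]} hit by 27.
Points: 5, 12, 14, 17, 27 (5 total).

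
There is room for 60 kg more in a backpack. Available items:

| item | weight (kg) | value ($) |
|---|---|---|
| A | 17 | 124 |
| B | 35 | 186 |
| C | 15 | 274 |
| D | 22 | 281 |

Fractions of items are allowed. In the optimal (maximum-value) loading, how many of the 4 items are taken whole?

3

Order: C (274/15=18.27) > D (281/22=12.77) > A (124/17=7.29) > B (186/35=5.31)
Fill: take C (15 @ 274) → take D (22 @ 281) → take A (17 @ 124) → take 6/35 of B → 31.89; 60/60 used.
3 item(s) taken whole; one partial (take 6/35 of B).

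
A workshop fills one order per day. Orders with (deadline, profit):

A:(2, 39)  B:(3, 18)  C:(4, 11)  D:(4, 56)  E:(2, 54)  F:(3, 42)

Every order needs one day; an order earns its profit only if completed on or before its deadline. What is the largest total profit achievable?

191

Profit order: D=56 E=54 F=42 A=39 B=18 C=11
Assign: D→slot 4, E→slot 2, F→slot 3, A→slot 1, B skipped, C skipped.
Slots: [1:A] [2:E] [3:F] [4:D]
Profit = 39 + 54 + 42 + 56 = 191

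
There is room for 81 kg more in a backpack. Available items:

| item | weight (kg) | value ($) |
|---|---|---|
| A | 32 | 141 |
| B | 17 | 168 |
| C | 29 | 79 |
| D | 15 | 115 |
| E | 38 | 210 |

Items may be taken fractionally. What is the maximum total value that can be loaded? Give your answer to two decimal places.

541.47

Ratios (sorted): B 9.88, D 7.67, E 5.53, A 4.41, C 2.72
take B (17 @ 168); take D (15 @ 115); take E (38 @ 210); take 11/32 of A → 48.47. Capacity used 81/81.
Total value = 541.47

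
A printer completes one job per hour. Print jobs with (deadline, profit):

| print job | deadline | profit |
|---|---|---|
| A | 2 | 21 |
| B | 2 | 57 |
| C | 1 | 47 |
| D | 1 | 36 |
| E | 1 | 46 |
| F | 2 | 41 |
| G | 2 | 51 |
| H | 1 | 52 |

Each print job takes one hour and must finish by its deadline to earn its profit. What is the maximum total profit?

109

By profit: B(d2,57), H(d1,52), G(d2,51), C(d1,47), E(d1,46), F(d2,41), D(d1,36), A(d2,21)
B→slot 2; H→slot 1; G skipped; C skipped; E skipped; F skipped; D skipped; A skipped.
Profit = 52 + 57 = 109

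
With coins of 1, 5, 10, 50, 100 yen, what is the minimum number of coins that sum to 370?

Use the largest denomination that fits, subtract, and repeat.
370 = 3×100 + 1×50 + 2×10
Total coins = 3 + 1 + 2 = 6

6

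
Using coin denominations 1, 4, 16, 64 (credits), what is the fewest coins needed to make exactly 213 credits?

Use the largest denomination that fits, subtract, and repeat.
213 − 3×64→21 − 1×16→5 − 1×4→1 − 1×1→0
Total coins = 3 + 1 + 1 + 1 = 6

6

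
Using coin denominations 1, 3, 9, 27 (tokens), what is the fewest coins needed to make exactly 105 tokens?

Greedy: take as many of the largest coin as possible, then repeat with the remainder.
105 = 3×27 + 2×9 + 2×3
Total coins = 3 + 2 + 2 = 7

7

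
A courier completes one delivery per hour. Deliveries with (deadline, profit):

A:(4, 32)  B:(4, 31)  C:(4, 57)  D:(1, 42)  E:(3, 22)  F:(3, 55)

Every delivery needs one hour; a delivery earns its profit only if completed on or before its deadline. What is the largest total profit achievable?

Profit order: C=57 F=55 D=42 A=32 B=31 E=22
Assign: C→slot 4, F→slot 3, D→slot 1, A→slot 2, B skipped, E skipped.
Slots: [1:D] [2:A] [3:F] [4:C]
Profit = 42 + 32 + 55 + 57 = 186

186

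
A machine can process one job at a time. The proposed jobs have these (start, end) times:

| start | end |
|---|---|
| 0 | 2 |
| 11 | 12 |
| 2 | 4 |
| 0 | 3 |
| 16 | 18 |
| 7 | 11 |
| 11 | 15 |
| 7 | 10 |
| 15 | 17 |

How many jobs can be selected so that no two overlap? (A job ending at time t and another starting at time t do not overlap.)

5

Sorted by end: (0,2)  (0,3)  (2,4)  (7,10)  (7,11)  (11,12)  (11,15)  (15,17)  (16,18)
take (0,2); take (2,4); take (7,10); take (11,12); skip (11,15); take (15,17).
Selected 5 jobs.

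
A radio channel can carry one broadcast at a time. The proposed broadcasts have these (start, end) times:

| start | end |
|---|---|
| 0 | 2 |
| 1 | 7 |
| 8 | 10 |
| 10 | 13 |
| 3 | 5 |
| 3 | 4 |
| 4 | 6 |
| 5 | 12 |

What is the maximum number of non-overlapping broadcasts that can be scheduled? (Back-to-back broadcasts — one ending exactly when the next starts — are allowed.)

5

By end time: (0,2), (3,4), (3,5), (4,6), (1,7), (8,10), (5,12), (10,13).
Pick (0,2); next start ≥ 2 → (3,4); next start ≥ 4 → (4,6); next start ≥ 6 → (8,10); next start ≥ 10 → (10,13).
Selected 5 broadcasts.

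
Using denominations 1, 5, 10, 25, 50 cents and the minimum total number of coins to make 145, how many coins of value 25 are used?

Use the largest denomination that fits, subtract, and repeat.
145 − 2×50→45 − 1×25→20 − 2×10→0
Count of 25: 1

1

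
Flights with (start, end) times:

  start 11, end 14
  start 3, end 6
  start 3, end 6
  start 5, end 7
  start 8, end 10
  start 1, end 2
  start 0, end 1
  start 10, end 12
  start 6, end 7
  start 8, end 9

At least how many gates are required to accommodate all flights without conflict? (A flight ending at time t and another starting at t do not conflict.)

starts: [0, 1, 3, 3, 5, 6, 8, 8, 10, 11]
ends:   [1, 2, 6, 6, 7, 7, 9, 10, 12, 14]
s0→1 e1→0 s1→1 e2→0 s3→1 s3→2 s5→3  — peak 3.

3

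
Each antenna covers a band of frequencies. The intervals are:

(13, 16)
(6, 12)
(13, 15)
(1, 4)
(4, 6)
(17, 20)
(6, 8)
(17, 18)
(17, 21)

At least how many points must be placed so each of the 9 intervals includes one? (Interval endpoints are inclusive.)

4

Process intervals by earliest right end; each time one isn't hit yet, stab at its right endpoint.
Sorted: [1,4] [4,6] [6,8] [6,12] [13,15] [13,16] [17,18] [17,20] [17,21]
{[1,4],[4,6]} hit by 4; {[6,8],[6,12]} hit by 8; {[13,15],[13,16]} hit by 15; {[17,18],[17,20],[17,21]} hit by 18.
Points: 4, 8, 15, 18 (4 total).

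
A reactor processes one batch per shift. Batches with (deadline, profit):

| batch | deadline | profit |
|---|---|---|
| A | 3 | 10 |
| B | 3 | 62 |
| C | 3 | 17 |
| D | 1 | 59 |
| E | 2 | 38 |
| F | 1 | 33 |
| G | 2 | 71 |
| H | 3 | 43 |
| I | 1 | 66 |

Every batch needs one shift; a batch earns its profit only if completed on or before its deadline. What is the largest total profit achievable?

Take jobs in profit order; each goes to the latest open slot no later than its deadline.
By profit: G(d2,71), I(d1,66), B(d3,62), D(d1,59), H(d3,43), E(d2,38), F(d1,33), C(d3,17), A(d3,10)
G→slot 2; I→slot 1; B→slot 3; D skipped; H skipped; E skipped; F skipped; C skipped; A skipped.
Profit = 66 + 71 + 62 = 199

199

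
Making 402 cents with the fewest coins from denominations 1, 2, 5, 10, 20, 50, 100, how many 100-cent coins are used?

Greedy: take as many of the largest coin as possible, then repeat with the remainder.
402 − 4×100→2 − 1×2→0
Count of 100: 4

4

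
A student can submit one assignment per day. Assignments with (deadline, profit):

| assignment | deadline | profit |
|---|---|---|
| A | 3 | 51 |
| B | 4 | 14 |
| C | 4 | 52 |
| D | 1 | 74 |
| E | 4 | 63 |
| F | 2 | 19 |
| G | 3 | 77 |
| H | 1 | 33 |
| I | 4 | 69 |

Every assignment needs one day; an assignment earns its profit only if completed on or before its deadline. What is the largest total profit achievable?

283

By profit: G(d3,77), D(d1,74), I(d4,69), E(d4,63), C(d4,52), A(d3,51), H(d1,33), F(d2,19), B(d4,14)
G→slot 3; D→slot 1; I→slot 4; E→slot 2; C skipped; A skipped; H skipped; F skipped; B skipped.
Profit = 74 + 63 + 77 + 69 = 283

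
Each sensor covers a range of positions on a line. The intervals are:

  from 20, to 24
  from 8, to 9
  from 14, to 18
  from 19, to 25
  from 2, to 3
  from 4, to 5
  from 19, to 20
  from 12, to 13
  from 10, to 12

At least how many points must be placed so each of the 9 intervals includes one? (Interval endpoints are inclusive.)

6

By right end: [2,3]  [4,5]  [8,9]  [10,12]  [12,13]  [14,18]  [19,20]  [20,24]  [19,25]
[2,3] uncovered → point at 3; [4,5] uncovered → point at 5; [8,9] uncovered → point at 9; [10,12] uncovered → point at 12; [14,18] uncovered → point at 18; [19,20] uncovered → point at 20.
Points: 3, 5, 9, 12, 18, 20 (6 total).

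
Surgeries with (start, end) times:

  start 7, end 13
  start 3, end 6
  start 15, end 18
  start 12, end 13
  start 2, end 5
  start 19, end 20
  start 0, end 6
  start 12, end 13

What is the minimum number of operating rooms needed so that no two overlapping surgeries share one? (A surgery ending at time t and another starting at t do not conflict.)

3

Count concurrent intervals with a sweep; the peak is the room count.
Events (time:±→running): 0:+→1 2:+→2 3:+→3 … peak 3.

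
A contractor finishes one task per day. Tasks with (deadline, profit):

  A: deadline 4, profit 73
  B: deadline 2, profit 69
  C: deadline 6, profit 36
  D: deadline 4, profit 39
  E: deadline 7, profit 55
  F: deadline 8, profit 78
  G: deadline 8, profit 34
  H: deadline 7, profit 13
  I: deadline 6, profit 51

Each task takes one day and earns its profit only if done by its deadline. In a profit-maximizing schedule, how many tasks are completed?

Sort by profit descending; place each in the latest free slot ≤ its deadline.
Profit order: F=78 A=73 B=69 E=55 I=51 D=39 C=36 G=34 H=13
Assign: F→slot 8, A→slot 4, B→slot 2, E→slot 7, I→slot 6, D→slot 3, C→slot 5, G→slot 1, H skipped.
Slots: [1:G] [2:B] [3:D] [4:A] [5:C] [6:I] [7:E] [8:F]
8 of 9 scheduled.

8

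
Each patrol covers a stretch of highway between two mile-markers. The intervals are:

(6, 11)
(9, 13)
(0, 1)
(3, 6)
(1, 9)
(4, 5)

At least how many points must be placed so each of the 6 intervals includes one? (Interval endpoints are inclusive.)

3

By right end: [0,1]  [4,5]  [3,6]  [1,9]  [6,11]  [9,13]
[0,1] uncovered → point at 1; [4,5] uncovered → point at 5; [6,11] uncovered → point at 11.
Points: 1, 5, 11 (3 total).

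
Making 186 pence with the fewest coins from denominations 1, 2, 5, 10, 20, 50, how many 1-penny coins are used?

1

Greedy: take as many of the largest coin as possible, then repeat with the remainder.
186 − 3×50→36 − 1×20→16 − 1×10→6 − 1×5→1 − 1×1→0
Count of 1: 1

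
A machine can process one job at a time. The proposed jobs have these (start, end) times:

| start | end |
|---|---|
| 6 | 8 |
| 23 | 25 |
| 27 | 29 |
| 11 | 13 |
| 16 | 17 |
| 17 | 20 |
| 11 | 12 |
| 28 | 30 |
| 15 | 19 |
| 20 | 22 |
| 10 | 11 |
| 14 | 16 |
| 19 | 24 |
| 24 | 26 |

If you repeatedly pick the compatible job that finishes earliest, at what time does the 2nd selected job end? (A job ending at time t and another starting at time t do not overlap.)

Order by finish time; keep every interval that doesn't clash with the previous kept one.
By end time: (6,8), (10,11), (11,12), (11,13), (14,16), (16,17), (15,19), (17,20), (20,22), (19,24), (23,25), (24,26), (27,29), (28,30).
Pick (6,8); next start ≥ 8 → (10,11); next start ≥ 11 → (11,12); next start ≥ 12 → (14,16); next start ≥ 16 → (16,17); next start ≥ 17 → (17,20); next start ≥ 20 → (20,22); next start ≥ 22 → (23,25); next start ≥ 25 → (27,29).
Selected: (6,8) (10,11) (11,12) (14,16) (16,17) (17,20) (20,22) (23,25) (27,29)

11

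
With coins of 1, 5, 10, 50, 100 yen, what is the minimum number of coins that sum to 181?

Use the largest denomination that fits, subtract, and repeat.
181 − 1×100→81 − 1×50→31 − 3×10→1 − 1×1→0
Total coins = 1 + 1 + 3 + 1 = 6

6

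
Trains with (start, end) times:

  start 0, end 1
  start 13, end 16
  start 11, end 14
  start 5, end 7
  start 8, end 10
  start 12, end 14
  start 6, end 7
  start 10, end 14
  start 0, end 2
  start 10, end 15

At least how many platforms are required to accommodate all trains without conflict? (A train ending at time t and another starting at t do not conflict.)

Count concurrent intervals with a sweep; the peak is the room count.
starts: [0, 0, 5, 6, 8, 10, 10, 11, 12, 13]
ends:   [1, 2, 7, 7, 10, 14, 14, 14, 15, 16]
s0→1 s0→2 e1→1 e2→0 s5→1 s6→2 e7→1 e7→0 s8→1 e10→0 s10→1 s10→2 s11→3 s12→4 s13→5  — peak 5.

5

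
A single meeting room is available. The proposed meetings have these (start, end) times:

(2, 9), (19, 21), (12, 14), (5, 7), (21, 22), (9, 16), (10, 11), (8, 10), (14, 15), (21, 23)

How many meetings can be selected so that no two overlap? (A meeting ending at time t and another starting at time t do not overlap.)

Sort by end time and greedily take each interval whose start is ≥ the last chosen end.
Sorted by end: (5,7)  (2,9)  (8,10)  (10,11)  (12,14)  (14,15)  (9,16)  (19,21)  (21,22)  (21,23)
take (5,7); take (8,10); take (10,11); take (12,14); take (14,15); skip (9,16); take (19,21); take (21,22).
Selected 7 meetings.

7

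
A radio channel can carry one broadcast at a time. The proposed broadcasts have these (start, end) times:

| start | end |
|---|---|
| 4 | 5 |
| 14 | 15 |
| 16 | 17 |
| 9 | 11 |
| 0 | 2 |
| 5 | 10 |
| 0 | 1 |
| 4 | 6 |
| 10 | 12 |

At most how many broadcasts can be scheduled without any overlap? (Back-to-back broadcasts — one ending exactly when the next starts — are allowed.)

Greedy by earliest finish: after sorting by end time, pick each interval compatible with the last pick.
Sorted by end: (0,1)  (0,2)  (4,5)  (4,6)  (5,10)  (9,11)  (10,12)  (14,15)  (16,17)
take (0,1); take (4,5); skip (4,6); take (5,10); take (10,12); take (14,15); take (16,17).
Selected 6 broadcasts.

6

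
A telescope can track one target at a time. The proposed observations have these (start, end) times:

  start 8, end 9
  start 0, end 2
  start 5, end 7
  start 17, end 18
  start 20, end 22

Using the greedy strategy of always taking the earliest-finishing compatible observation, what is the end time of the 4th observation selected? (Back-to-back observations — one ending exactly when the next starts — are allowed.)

18

By end time: (0,2), (5,7), (8,9), (17,18), (20,22).
Pick (0,2); next start ≥ 2 → (5,7); next start ≥ 7 → (8,9); next start ≥ 9 → (17,18); next start ≥ 18 → (20,22).
Selected: (0,2) (5,7) (8,9) (17,18) (20,22)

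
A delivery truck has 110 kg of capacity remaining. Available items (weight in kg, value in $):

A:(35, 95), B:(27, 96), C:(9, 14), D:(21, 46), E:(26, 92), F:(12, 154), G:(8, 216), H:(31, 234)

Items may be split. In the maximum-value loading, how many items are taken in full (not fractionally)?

5

Greedy by value/weight ratio, highest first.
Order: G (216/8=27.00) > F (154/12=12.83) > H (234/31=7.55) > B (96/27=3.56) > E (92/26=3.54) > A (95/35=2.71) > D (46/21=2.19) > C (14/9=1.56)
Fill: take G (8 @ 216) → take F (12 @ 154) → take H (31 @ 234) → take B (27 @ 96) → take E (26 @ 92) → take 6/35 of A → 16.29; 110/110 used.
5 item(s) taken whole; one partial (take 6/35 of A).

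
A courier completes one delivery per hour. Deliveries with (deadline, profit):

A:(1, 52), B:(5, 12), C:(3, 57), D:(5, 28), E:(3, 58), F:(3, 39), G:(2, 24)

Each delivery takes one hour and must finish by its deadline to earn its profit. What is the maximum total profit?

207

Profit order: E=58 C=57 A=52 F=39 D=28 G=24 B=12
Assign: E→slot 3, C→slot 2, A→slot 1, F skipped, D→slot 5, G skipped, B→slot 4.
Slots: [1:A] [2:C] [3:E] [4:B] [5:D]
Profit = 52 + 57 + 58 + 12 + 28 = 207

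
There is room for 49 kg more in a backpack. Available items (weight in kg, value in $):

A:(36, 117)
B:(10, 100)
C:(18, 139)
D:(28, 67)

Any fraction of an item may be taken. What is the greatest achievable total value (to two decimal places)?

Order: B (100/10=10.00) > C (139/18=7.72) > A (117/36=3.25) > D (67/28=2.39)
Fill: take B (10 @ 100) → take C (18 @ 139) → take 21/36 of A → 68.25; 49/49 used.
Total value = 307.25

307.25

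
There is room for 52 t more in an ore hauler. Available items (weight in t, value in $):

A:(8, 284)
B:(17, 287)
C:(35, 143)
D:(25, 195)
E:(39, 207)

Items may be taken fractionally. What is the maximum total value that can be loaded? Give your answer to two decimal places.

776.62

Greedy by value/weight ratio, highest first.
Order: A (284/8=35.50) > B (287/17=16.88) > D (195/25=7.80) > E (207/39=5.31) > C (143/35=4.09)
Fill: take A (8 @ 284) → take B (17 @ 287) → take D (25 @ 195) → take 2/39 of E → 10.62; 52/52 used.
Total value = 776.62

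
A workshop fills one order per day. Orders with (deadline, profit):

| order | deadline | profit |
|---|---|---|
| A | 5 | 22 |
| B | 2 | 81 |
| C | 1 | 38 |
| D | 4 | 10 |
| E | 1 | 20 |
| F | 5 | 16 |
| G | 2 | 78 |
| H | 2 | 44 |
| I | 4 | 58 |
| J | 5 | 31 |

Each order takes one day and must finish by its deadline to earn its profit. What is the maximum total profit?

Profit order: B=81 G=78 I=58 H=44 C=38 J=31 A=22 E=20 F=16 D=10
Assign: B→slot 2, G→slot 1, I→slot 4, H skipped, C skipped, J→slot 5, A→slot 3, E skipped, F skipped, D skipped.
Slots: [1:G] [2:B] [3:A] [4:I] [5:J]
Profit = 78 + 81 + 22 + 58 + 31 = 270

270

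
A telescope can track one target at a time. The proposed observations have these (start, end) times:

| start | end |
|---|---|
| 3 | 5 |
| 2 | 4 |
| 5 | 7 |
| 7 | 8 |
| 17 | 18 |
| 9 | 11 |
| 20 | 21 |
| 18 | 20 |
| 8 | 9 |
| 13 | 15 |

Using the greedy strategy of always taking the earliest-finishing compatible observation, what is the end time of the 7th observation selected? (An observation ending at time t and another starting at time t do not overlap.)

18

By end time: (2,4), (3,5), (5,7), (7,8), (8,9), (9,11), (13,15), (17,18), (18,20), (20,21).
Pick (2,4); next start ≥ 4 → (5,7); next start ≥ 7 → (7,8); next start ≥ 8 → (8,9); next start ≥ 9 → (9,11); next start ≥ 11 → (13,15); next start ≥ 15 → (17,18); next start ≥ 18 → (18,20); next start ≥ 20 → (20,21).
Selected: (2,4) (5,7) (7,8) (8,9) (9,11) (13,15) (17,18) (18,20) (20,21)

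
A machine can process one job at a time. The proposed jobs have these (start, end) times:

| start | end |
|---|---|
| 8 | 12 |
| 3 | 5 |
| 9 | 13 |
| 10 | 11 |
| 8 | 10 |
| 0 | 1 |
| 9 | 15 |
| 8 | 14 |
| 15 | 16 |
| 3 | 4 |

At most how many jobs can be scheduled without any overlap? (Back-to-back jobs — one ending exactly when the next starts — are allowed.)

5

By end time: (0,1), (3,4), (3,5), (8,10), (10,11), (8,12), (9,13), (8,14), (9,15), (15,16).
Pick (0,1); next start ≥ 1 → (3,4); next start ≥ 4 → (8,10); next start ≥ 10 → (10,11); next start ≥ 11 → (15,16).
Selected 5 jobs.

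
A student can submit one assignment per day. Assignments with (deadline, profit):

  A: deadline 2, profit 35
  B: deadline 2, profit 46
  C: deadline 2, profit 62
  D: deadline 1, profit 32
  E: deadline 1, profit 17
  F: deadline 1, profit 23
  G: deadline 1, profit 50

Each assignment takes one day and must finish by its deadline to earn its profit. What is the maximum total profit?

112

Sort by profit descending; place each in the latest free slot ≤ its deadline.
Profit order: C=62 G=50 B=46 A=35 D=32 F=23 E=17
Assign: C→slot 2, G→slot 1, B skipped, A skipped, D skipped, F skipped, E skipped.
Slots: [1:G] [2:C]
Profit = 50 + 62 = 112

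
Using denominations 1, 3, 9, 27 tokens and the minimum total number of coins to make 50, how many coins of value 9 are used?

Use the largest denomination that fits, subtract, and repeat.
50 = 1×27 + 2×9 + 1×3 + 2×1
Count of 9: 2

2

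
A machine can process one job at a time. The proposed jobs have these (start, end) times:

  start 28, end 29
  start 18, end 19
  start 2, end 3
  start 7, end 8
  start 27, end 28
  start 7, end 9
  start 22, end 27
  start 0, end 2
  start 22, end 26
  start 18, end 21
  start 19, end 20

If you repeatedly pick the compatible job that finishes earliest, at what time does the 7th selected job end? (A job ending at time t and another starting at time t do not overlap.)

28

Greedy by earliest finish: after sorting by end time, pick each interval compatible with the last pick.
By end time: (0,2), (2,3), (7,8), (7,9), (18,19), (19,20), (18,21), (22,26), (22,27), (27,28), (28,29).
Pick (0,2); next start ≥ 2 → (2,3); next start ≥ 3 → (7,8); next start ≥ 8 → (18,19); next start ≥ 19 → (19,20); next start ≥ 20 → (22,26); next start ≥ 26 → (27,28); next start ≥ 28 → (28,29).
Selected: (0,2) (2,3) (7,8) (18,19) (19,20) (22,26) (27,28) (28,29)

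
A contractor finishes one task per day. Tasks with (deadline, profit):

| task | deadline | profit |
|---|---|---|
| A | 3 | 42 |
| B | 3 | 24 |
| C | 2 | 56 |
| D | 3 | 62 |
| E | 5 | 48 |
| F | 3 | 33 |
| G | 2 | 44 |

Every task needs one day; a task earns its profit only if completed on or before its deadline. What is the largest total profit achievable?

Sort by profit descending; place each in the latest free slot ≤ its deadline.
Profit order: D=62 C=56 E=48 G=44 A=42 F=33 B=24
Assign: D→slot 3, C→slot 2, E→slot 5, G→slot 1, A skipped, F skipped, B skipped.
Slots: [1:G] [2:C] [3:D] [5:E]
Profit = 44 + 56 + 62 + 48 = 210

210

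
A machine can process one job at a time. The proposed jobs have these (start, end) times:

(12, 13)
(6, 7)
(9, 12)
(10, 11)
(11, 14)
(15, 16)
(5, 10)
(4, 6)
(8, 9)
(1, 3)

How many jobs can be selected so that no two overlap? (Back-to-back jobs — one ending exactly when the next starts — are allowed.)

7

Greedy by earliest finish: after sorting by end time, pick each interval compatible with the last pick.
Sorted by end: (1,3)  (4,6)  (6,7)  (8,9)  (5,10)  (10,11)  (9,12)  (12,13)  (11,14)  (15,16)
take (1,3); take (4,6); take (6,7); take (8,9); take (10,11); take (12,13); skip (11,14); take (15,16).
Selected 7 jobs.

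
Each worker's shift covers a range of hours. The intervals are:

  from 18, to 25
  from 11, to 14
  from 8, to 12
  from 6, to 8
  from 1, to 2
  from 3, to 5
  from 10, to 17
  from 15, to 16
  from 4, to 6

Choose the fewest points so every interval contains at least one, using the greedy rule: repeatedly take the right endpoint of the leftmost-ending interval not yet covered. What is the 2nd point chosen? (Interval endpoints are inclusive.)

5

Sort by right endpoint; whenever an interval is uncovered, place a point at its right end.
By right end: [1,2]  [3,5]  [4,6]  [6,8]  [8,12]  [11,14]  [15,16]  [10,17]  [18,25]
[1,2] uncovered → point at 2; [3,5] uncovered → point at 5; [6,8] uncovered → point at 8; [11,14] uncovered → point at 14; [15,16] uncovered → point at 16; [18,25] uncovered → point at 25.
Points: 2, 5, 8, 14, 16, 25 (6 total).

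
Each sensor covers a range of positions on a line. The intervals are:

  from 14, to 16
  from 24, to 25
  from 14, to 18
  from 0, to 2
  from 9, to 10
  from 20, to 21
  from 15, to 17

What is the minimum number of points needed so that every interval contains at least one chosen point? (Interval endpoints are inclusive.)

By right end: [0,2]  [9,10]  [14,16]  [15,17]  [14,18]  [20,21]  [24,25]
[0,2] uncovered → point at 2; [9,10] uncovered → point at 10; [14,16] uncovered → point at 16; [20,21] uncovered → point at 21; [24,25] uncovered → point at 25.
Points: 2, 10, 16, 21, 25 (5 total).

5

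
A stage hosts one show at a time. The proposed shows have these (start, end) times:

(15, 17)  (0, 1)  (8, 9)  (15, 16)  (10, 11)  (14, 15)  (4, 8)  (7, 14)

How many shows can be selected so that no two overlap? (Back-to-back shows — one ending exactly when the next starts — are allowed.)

Greedy by earliest finish: after sorting by end time, pick each interval compatible with the last pick.
By end time: (0,1), (4,8), (8,9), (10,11), (7,14), (14,15), (15,16), (15,17).
Pick (0,1); next start ≥ 1 → (4,8); next start ≥ 8 → (8,9); next start ≥ 9 → (10,11); next start ≥ 11 → (14,15); next start ≥ 15 → (15,16).
Selected 6 shows.

6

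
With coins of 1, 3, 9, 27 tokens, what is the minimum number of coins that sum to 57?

3

57 − 2×27→3 − 1×3→0
Total coins = 2 + 1 = 3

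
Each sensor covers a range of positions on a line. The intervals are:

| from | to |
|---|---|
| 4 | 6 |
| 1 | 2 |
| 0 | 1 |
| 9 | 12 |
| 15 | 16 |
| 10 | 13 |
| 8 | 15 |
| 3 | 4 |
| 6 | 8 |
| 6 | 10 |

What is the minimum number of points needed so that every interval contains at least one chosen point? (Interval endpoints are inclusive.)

5

Sort by right endpoint; whenever an interval is uncovered, place a point at its right end.
Sorted: [0,1] [1,2] [3,4] [4,6] [6,8] [6,10] [9,12] [10,13] [8,15] [15,16]
{[0,1],[1,2]} hit by 1; {[3,4],[4,6]} hit by 4; {[6,8],[6,10]} hit by 8; {[9,12],[10,13],[8,15]} hit by 12; {[15,16]} hit by 16.
Points: 1, 4, 8, 12, 16 (5 total).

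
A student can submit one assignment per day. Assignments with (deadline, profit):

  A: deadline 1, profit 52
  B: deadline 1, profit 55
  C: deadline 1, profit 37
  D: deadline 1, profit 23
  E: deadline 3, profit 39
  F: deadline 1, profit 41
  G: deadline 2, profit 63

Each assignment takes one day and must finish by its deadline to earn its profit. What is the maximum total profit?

By profit: G(d2,63), B(d1,55), A(d1,52), F(d1,41), E(d3,39), C(d1,37), D(d1,23)
G→slot 2; B→slot 1; A skipped; F skipped; E→slot 3; C skipped; D skipped.
Profit = 55 + 63 + 39 = 157

157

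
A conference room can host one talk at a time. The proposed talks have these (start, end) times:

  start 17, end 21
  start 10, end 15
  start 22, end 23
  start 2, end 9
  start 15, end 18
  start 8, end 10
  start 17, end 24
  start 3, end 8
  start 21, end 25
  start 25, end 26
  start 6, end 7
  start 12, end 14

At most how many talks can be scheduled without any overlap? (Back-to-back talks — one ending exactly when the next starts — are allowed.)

6

By end time: (6,7), (3,8), (2,9), (8,10), (12,14), (10,15), (15,18), (17,21), (22,23), (17,24), (21,25), (25,26).
Pick (6,7); next start ≥ 7 → (8,10); next start ≥ 10 → (12,14); next start ≥ 14 → (15,18); next start ≥ 18 → (22,23); next start ≥ 23 → (25,26).
Selected 6 talks.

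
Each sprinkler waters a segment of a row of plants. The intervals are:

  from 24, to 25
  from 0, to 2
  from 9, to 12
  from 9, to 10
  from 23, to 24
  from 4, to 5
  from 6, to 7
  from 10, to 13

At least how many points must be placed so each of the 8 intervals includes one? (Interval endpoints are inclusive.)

Sort by right endpoint; whenever an interval is uncovered, place a point at its right end.
By right end: [0,2]  [4,5]  [6,7]  [9,10]  [9,12]  [10,13]  [23,24]  [24,25]
[0,2] uncovered → point at 2; [4,5] uncovered → point at 5; [6,7] uncovered → point at 7; [9,10] uncovered → point at 10; [23,24] uncovered → point at 24.
Points: 2, 5, 7, 10, 24 (5 total).

5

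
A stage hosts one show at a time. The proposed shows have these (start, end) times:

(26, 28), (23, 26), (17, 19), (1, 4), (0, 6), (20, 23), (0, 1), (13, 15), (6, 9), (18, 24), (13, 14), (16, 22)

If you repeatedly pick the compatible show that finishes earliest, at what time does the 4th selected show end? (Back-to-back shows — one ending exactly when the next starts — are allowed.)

Sort by end time and greedily take each interval whose start is ≥ the last chosen end.
By end time: (0,1), (1,4), (0,6), (6,9), (13,14), (13,15), (17,19), (16,22), (20,23), (18,24), (23,26), (26,28).
Pick (0,1); next start ≥ 1 → (1,4); next start ≥ 4 → (6,9); next start ≥ 9 → (13,14); next start ≥ 14 → (17,19); next start ≥ 19 → (20,23); next start ≥ 23 → (23,26); next start ≥ 26 → (26,28).
Selected: (0,1) (1,4) (6,9) (13,14) (17,19) (20,23) (23,26) (26,28)

14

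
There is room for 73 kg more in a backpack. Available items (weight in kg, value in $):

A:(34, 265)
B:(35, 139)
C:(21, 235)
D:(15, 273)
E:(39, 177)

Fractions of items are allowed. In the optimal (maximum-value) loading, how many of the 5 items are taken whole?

Sort by value per unit weight and fill in that order.
Ratios (sorted): D 18.20, C 11.19, A 7.79, E 4.54, B 3.97
take D (15 @ 273); take C (21 @ 235); take A (34 @ 265); take 3/39 of E → 13.62. Capacity used 73/73.
3 item(s) taken whole; one partial (take 3/39 of E).

3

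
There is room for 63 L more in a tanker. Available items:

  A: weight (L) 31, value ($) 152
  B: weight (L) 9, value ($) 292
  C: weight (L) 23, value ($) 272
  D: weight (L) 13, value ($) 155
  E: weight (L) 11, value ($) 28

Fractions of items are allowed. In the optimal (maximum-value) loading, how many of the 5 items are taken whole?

3

Sort by value per unit weight and fill in that order.
Ratios (sorted): B 32.44, D 11.92, C 11.83, A 4.90, E 2.55
take B (9 @ 292); take D (13 @ 155); take C (23 @ 272); take 18/31 of A → 88.26. Capacity used 63/63.
3 item(s) taken whole; one partial (take 18/31 of A).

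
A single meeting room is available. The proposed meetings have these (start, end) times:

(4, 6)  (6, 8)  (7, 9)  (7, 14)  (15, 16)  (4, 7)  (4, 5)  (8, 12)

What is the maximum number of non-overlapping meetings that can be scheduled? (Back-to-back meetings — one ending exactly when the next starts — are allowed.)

4

By end time: (4,5), (4,6), (4,7), (6,8), (7,9), (8,12), (7,14), (15,16).
Pick (4,5); next start ≥ 5 → (6,8); next start ≥ 8 → (8,12); next start ≥ 12 → (15,16).
Selected 4 meetings.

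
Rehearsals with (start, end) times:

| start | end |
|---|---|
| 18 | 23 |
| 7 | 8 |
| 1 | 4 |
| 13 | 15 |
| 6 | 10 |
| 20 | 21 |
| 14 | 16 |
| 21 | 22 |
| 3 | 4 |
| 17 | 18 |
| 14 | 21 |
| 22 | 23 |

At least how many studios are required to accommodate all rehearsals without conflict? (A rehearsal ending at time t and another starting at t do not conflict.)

3

Events (time:±→running): 1:+→1 3:+→2 4:-→1 4:-→0 6:+→1 7:+→2 8:-→1 10:-→0 13:+→1 14:+→2 14:+→3 … peak 3.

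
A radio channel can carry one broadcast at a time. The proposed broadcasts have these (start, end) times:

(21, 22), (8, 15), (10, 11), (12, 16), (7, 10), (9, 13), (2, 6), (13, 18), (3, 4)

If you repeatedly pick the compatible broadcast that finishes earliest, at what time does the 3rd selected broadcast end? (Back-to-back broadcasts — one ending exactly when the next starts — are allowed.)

Greedy by earliest finish: after sorting by end time, pick each interval compatible with the last pick.
Sorted by end: (3,4)  (2,6)  (7,10)  (10,11)  (9,13)  (8,15)  (12,16)  (13,18)  (21,22)
take (3,4); take (7,10); take (10,11); take (12,16); take (21,22).
Selected: (3,4) (7,10) (10,11) (12,16) (21,22)

11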